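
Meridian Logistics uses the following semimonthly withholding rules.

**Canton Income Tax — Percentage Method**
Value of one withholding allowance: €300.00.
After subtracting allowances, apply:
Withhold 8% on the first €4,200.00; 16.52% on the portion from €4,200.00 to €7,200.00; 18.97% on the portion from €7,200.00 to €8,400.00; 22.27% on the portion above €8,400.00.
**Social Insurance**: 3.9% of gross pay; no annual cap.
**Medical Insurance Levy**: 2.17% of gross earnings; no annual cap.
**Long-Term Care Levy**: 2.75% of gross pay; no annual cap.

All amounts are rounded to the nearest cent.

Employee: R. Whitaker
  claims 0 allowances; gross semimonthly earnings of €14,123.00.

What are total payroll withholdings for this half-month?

€3,579.40

Canton Income Tax: taxable = €14,123.00
  €1,059.24 + 22.27% × (€14,123.00 − €8,400.00) = €1,059.24 + 22.27% × €5,723.00 = €2,333.75
Social Insurance: 3.9% × €14,123.00 = €550.80
Medical Insurance Levy: 2.17% × €14,123.00 = €306.47
Long-Term Care Levy: 2.75% × €14,123.00 = €388.38
Total: €2,333.75 + €550.80 + €306.47 + €388.38 = €3,579.40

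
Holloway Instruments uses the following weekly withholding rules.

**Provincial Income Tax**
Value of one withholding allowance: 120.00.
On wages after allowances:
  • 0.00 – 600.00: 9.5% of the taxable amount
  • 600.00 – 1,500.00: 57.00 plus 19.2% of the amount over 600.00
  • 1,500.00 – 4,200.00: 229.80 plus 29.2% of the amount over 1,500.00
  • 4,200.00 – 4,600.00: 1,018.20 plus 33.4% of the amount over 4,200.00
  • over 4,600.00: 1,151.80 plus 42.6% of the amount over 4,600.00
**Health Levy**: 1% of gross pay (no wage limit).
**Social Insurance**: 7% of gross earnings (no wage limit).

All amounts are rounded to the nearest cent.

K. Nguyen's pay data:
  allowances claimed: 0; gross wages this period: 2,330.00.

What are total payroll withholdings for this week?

Provincial Income Tax: taxable = 2,330.00
  229.80 + 29.2% × (2,330.00 − 1,500.00) = 229.80 + 29.2% × 830.00 = 472.16
Health Levy: 1% × 2,330.00 = 23.30
Social Insurance: 7% × 2,330.00 = 163.10
Total: 472.16 + 23.30 + 163.10 = 658.56

658.56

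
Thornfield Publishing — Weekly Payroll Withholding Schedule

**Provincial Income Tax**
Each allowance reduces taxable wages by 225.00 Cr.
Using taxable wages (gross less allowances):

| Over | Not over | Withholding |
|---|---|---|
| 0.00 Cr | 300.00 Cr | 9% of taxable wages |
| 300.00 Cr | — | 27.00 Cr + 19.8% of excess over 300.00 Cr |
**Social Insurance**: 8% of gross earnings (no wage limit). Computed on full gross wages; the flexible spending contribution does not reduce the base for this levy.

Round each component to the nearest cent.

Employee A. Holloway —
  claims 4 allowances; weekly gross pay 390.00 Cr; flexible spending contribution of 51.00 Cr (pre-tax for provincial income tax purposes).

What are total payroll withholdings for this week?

31.20 Cr

Provincial Income Tax: taxable = 390.00 Cr − 51.00 Cr − 4×225.00 Cr = -561.00 Cr
  Taxable ≤ 0 → 0.00 Cr
Social Insurance: 8% × 390.00 Cr = 31.20 Cr
Total: 0.00 Cr + 31.20 Cr = 31.20 Cr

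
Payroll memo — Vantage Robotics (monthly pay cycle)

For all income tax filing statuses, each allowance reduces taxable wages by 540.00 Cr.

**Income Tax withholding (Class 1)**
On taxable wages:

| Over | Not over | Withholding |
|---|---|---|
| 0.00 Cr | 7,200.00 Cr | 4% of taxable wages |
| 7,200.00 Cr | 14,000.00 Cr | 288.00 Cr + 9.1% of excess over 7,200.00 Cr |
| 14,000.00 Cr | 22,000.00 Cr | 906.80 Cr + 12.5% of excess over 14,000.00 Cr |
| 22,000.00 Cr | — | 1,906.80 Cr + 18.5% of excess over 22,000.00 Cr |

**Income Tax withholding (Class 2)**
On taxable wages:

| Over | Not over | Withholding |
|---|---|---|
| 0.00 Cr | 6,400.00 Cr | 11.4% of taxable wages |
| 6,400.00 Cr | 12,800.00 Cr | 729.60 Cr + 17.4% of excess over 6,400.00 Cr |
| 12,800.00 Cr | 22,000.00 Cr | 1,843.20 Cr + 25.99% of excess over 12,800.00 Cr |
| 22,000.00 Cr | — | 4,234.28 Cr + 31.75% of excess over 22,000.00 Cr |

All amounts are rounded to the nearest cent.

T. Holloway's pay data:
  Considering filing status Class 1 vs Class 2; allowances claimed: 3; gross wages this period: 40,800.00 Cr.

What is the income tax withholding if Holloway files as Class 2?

Income Tax (Class 2): taxable = 40,800.00 Cr − 3×540.00 Cr = 39,180.00 Cr
  4,234.28 Cr + 31.75% × (39,180.00 Cr − 22,000.00 Cr) = 4,234.28 Cr + 31.75% × 17,180.00 Cr = 9,688.93 Cr

9,688.93 Cr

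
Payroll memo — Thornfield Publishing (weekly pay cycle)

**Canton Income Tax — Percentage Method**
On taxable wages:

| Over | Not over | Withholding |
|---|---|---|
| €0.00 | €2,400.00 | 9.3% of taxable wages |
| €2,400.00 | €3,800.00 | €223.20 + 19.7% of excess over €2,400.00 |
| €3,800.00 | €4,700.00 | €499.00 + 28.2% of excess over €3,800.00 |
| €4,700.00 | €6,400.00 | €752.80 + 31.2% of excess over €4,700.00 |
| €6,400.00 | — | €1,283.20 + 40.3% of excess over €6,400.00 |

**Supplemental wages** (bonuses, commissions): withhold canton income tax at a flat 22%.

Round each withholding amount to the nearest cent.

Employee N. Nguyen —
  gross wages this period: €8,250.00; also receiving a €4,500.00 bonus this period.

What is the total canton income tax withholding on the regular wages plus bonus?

€3,018.75

Canton Income Tax: taxable = €8,250.00
  €1,283.20 + 40.3% × (€8,250.00 − €6,400.00) = €1,283.20 + 40.3% × €1,850.00 = €2,028.75
Supplemental (22% flat on bonus): 22% × €4,500.00 = €990.00
Total canton income tax: €2,028.75 + €990.00 = €3,018.75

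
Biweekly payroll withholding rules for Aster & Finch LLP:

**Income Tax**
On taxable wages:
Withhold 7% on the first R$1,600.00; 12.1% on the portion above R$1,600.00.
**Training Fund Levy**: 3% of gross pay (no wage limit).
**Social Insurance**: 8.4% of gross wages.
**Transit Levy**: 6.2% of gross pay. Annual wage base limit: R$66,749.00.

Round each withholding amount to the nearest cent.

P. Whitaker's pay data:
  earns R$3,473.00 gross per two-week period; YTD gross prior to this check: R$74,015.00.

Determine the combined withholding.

R$734.55

Income Tax: taxable = R$3,473.00
  R$112.00 + 12.1% × (R$3,473.00 − R$1,600.00) = R$112.00 + 12.1% × R$1,873.00 = R$338.63
Training Fund Levy: 3% × R$3,473.00 = R$104.19
Social Insurance: 8.4% × R$3,473.00 = R$291.73
Transit Levy: YTD R$74,015.00 ≥ cap R$66,749.00 → R$0.00
Total: R$338.63 + R$104.19 + R$291.73 + R$0.00 = R$734.55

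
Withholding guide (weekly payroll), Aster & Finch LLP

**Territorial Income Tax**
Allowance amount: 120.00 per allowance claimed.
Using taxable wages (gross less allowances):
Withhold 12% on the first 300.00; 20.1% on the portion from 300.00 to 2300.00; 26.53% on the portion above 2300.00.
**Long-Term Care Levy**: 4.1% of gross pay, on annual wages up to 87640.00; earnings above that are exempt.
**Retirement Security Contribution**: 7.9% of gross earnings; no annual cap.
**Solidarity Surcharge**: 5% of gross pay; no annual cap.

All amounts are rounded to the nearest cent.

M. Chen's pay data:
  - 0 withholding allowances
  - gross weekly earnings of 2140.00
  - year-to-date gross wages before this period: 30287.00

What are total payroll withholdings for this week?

Territorial Income Tax: taxable = 2140.00
  36.00 + 20.1% × (2140.00 − 300.00) = 36.00 + 20.1% × 1840.00 = 405.84
Long-Term Care Levy: 4.1% × 2140.00 = 87.74
Retirement Security Contribution: 7.9% × 2140.00 = 169.06
Solidarity Surcharge: 5% × 2140.00 = 107.00
Total: 405.84 + 87.74 + 169.06 + 107.00 = 769.64

769.64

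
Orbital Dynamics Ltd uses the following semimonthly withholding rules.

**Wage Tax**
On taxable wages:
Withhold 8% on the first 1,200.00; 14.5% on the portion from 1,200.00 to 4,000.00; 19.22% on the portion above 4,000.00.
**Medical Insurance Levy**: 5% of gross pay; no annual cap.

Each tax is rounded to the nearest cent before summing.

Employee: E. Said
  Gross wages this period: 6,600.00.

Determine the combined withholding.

1,331.72

Wage Tax: taxable = 6,600.00
  502.00 + 19.22% × (6,600.00 − 4,000.00) = 502.00 + 19.22% × 2,600.00 = 1,001.72
Medical Insurance Levy: 5% × 6,600.00 = 330.00
Total: 1,001.72 + 330.00 = 1,331.72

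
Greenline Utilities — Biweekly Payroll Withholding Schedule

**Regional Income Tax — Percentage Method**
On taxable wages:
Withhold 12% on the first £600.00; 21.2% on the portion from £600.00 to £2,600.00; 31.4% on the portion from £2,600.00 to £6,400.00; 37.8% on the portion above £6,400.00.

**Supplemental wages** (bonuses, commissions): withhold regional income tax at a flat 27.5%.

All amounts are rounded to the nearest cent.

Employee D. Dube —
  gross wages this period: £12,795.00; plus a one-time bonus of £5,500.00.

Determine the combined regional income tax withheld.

Regional Income Tax: taxable = £12,795.00
  £1,689.20 + 37.8% × (£12,795.00 − £6,400.00) = £1,689.20 + 37.8% × £6,395.00 = £4,106.51
Supplemental (27.5% flat on bonus): 27.5% × £5,500.00 = £1,512.50
Total regional income tax: £4,106.51 + £1,512.50 = £5,619.01

£5,619.01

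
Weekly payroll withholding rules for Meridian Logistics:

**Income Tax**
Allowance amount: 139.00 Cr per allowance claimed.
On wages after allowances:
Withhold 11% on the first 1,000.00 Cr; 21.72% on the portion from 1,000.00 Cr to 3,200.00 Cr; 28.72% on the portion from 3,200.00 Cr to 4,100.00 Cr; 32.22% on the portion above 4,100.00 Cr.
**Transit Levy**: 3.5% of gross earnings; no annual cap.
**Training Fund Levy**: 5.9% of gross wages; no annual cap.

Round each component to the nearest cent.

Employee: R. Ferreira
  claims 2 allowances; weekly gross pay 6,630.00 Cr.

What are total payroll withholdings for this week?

Income Tax: taxable = 6,630.00 Cr − 2×139.00 Cr = 6,352.00 Cr
  846.32 Cr + 32.22% × (6,352.00 Cr − 4,100.00 Cr) = 846.32 Cr + 32.22% × 2,252.00 Cr = 1,571.91 Cr
Transit Levy: 3.5% × 6,630.00 Cr = 232.05 Cr
Training Fund Levy: 5.9% × 6,630.00 Cr = 391.17 Cr
Total: 1,571.91 Cr + 232.05 Cr + 391.17 Cr = 2,195.13 Cr

2,195.13 Cr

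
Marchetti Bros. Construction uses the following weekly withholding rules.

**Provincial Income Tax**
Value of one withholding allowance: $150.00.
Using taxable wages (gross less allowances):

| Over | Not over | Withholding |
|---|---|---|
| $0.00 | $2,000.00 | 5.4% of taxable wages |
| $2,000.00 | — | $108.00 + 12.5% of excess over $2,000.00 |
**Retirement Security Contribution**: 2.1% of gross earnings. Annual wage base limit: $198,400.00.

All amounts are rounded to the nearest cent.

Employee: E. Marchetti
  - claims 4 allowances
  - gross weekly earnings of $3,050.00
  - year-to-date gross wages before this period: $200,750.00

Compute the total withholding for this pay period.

$164.25

Provincial Income Tax: taxable = $3,050.00 − 4×$150.00 = $2,450.00
  $108.00 + 12.5% × ($2,450.00 − $2,000.00) = $108.00 + 12.5% × $450.00 = $164.25
Retirement Security Contribution: YTD $200,750.00 ≥ cap $198,400.00 → $0.00
Total: $164.25 + $0.00 = $164.25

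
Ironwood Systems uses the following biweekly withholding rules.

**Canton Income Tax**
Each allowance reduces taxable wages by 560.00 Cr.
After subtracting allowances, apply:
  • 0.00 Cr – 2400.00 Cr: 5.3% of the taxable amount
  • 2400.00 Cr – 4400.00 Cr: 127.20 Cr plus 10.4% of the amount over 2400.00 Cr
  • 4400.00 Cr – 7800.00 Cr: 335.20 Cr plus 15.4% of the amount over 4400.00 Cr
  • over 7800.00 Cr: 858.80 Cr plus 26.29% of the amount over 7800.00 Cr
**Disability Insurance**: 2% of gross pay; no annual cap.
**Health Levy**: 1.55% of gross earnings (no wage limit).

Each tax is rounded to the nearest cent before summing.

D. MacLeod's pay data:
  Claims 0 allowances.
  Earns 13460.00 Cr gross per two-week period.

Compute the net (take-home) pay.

10635.36 Cr

Canton Income Tax: taxable = 13460.00 Cr
  858.80 Cr + 26.29% × (13460.00 Cr − 7800.00 Cr) = 858.80 Cr + 26.29% × 5660.00 Cr = 2346.81 Cr
Disability Insurance: 2% × 13460.00 Cr = 269.20 Cr
Health Levy: 1.55% × 13460.00 Cr = 208.63 Cr
Total withheld: 2346.81 Cr + 269.20 Cr + 208.63 Cr = 2824.64 Cr
Net pay: 13460.00 Cr − 2824.64 Cr = 10635.36 Cr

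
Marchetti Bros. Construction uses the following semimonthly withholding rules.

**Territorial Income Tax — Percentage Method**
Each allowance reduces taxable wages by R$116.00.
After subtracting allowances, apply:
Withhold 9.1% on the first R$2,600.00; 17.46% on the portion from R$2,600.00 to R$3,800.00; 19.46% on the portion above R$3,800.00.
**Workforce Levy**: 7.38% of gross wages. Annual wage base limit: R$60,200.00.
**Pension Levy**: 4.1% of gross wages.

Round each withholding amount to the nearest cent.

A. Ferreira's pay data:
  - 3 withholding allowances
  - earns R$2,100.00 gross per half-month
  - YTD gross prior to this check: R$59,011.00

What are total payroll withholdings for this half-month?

R$333.28

Territorial Income Tax: taxable = R$2,100.00 − 3×R$116.00 = R$1,752.00
  9.1% × R$1,752.00 = R$159.43
Workforce Levy: cap R$60,200.00 − YTD R$59,011.00 = R$1,189.00 subject; 7.38% × R$1,189.00 = R$87.75
Pension Levy: 4.1% × R$2,100.00 = R$86.10
Total: R$159.43 + R$87.75 + R$86.10 = R$333.28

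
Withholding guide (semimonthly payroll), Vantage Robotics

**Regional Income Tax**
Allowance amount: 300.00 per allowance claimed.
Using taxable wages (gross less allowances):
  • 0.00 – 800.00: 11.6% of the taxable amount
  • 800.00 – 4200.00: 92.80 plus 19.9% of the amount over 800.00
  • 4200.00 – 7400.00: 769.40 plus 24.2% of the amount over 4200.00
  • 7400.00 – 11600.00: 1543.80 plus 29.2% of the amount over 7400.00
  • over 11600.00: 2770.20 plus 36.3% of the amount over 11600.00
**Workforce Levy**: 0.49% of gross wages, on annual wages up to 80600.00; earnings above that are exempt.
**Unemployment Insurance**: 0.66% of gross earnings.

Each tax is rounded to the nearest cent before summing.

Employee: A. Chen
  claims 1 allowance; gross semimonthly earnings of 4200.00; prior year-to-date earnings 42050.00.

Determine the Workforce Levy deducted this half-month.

20.58

Workforce Levy: 0.49% × 4200.00 = 20.58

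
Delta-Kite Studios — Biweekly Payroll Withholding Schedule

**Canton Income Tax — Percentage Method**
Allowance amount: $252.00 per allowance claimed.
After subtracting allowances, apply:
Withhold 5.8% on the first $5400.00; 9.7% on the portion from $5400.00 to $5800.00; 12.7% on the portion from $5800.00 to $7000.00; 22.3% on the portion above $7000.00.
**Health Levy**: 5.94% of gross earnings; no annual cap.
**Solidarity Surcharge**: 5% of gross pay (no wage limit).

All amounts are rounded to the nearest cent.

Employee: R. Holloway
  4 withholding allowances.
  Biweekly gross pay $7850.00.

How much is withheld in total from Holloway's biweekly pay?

$1343.12

Canton Income Tax: taxable = $7850.00 − 4×$252.00 = $6842.00
  $352.00 + 12.7% × ($6842.00 − $5800.00) = $352.00 + 12.7% × $1042.00 = $484.33
Health Levy: 5.94% × $7850.00 = $466.29
Solidarity Surcharge: 5% × $7850.00 = $392.50
Total: $484.33 + $466.29 + $392.50 = $1343.12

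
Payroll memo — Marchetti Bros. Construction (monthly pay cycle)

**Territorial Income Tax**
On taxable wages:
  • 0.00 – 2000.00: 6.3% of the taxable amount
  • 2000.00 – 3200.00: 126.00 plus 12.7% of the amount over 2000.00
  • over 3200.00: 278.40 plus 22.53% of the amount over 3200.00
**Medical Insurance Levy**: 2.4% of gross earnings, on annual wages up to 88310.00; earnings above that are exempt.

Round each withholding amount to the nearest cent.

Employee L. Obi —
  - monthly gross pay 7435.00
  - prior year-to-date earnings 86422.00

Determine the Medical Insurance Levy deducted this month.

Medical Insurance Levy: cap 88310.00 − YTD 86422.00 = 1888.00 subject; 2.4% × 1888.00 = 45.31

45.31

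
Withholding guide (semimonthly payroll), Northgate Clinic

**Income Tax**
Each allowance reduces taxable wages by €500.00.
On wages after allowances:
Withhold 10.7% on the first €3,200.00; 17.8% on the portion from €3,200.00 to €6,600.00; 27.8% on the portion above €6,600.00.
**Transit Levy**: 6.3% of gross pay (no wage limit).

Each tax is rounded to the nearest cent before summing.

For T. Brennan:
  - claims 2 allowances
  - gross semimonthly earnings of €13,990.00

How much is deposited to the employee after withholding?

€10,384.61

Income Tax: taxable = €13,990.00 − 2×€500.00 = €12,990.00
  €947.60 + 27.8% × (€12,990.00 − €6,600.00) = €947.60 + 27.8% × €6,390.00 = €2,724.02
Transit Levy: 6.3% × €13,990.00 = €881.37
Total withheld: €2,724.02 + €881.37 = €3,605.39
Net pay: €13,990.00 − €3,605.39 = €10,384.61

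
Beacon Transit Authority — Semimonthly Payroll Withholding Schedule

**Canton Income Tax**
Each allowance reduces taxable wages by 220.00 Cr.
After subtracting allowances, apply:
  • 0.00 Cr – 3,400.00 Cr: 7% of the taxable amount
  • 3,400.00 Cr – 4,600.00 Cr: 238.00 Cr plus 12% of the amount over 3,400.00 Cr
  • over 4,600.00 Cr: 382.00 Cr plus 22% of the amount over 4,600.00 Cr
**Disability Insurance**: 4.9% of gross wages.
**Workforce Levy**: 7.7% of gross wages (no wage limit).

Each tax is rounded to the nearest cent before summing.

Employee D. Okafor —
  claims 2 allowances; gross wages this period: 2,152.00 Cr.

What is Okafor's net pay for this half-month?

Canton Income Tax: taxable = 2,152.00 Cr − 2×220.00 Cr = 1,712.00 Cr
  7% × 1,712.00 Cr = 119.84 Cr
Disability Insurance: 4.9% × 2,152.00 Cr = 105.45 Cr
Workforce Levy: 7.7% × 2,152.00 Cr = 165.70 Cr
Total withheld: 119.84 Cr + 105.45 Cr + 165.70 Cr = 390.99 Cr
Net pay: 2,152.00 Cr − 390.99 Cr = 1,761.01 Cr

1,761.01 Cr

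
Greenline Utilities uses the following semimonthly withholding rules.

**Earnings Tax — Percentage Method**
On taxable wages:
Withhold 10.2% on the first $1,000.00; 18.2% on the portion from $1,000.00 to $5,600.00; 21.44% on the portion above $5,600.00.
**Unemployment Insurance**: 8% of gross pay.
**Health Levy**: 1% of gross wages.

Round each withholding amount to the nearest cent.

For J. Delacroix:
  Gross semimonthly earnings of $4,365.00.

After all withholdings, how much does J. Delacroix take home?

$3,257.72

Earnings Tax: taxable = $4,365.00
  $102.00 + 18.2% × ($4,365.00 − $1,000.00) = $102.00 + 18.2% × $3,365.00 = $714.43
Unemployment Insurance: 8% × $4,365.00 = $349.20
Health Levy: 1% × $4,365.00 = $43.65
Total withheld: $714.43 + $349.20 + $43.65 = $1,107.28
Net pay: $4,365.00 − $1,107.28 = $3,257.72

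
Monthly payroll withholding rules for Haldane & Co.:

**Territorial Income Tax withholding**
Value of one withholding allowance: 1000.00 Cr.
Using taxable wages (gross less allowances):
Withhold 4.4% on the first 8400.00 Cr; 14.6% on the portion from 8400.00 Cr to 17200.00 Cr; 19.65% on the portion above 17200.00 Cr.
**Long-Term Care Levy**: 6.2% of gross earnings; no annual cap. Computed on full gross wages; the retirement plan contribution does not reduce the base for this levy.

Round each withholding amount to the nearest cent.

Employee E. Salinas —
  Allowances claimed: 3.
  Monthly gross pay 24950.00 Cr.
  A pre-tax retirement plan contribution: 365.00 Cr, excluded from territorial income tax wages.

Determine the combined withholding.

4062.95 Cr

Territorial Income Tax: taxable = 24950.00 Cr − 365.00 Cr − 3×1000.00 Cr = 21585.00 Cr
  1654.40 Cr + 19.65% × (21585.00 Cr − 17200.00 Cr) = 1654.40 Cr + 19.65% × 4385.00 Cr = 2516.05 Cr
Long-Term Care Levy: 6.2% × 24950.00 Cr = 1546.90 Cr
Total: 2516.05 Cr + 1546.90 Cr = 4062.95 Cr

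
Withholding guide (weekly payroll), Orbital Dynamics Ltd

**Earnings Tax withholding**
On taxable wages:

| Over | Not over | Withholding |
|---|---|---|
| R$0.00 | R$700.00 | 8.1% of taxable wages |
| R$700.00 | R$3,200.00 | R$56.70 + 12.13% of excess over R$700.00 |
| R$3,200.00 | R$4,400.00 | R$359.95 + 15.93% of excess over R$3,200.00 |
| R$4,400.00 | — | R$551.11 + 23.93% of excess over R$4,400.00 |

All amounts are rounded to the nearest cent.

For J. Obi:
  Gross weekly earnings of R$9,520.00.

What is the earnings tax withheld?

R$1,776.33

Earnings Tax: taxable = R$9,520.00
  R$551.11 + 23.93% × (R$9,520.00 − R$4,400.00) = R$551.11 + 23.93% × R$5,120.00 = R$1,776.33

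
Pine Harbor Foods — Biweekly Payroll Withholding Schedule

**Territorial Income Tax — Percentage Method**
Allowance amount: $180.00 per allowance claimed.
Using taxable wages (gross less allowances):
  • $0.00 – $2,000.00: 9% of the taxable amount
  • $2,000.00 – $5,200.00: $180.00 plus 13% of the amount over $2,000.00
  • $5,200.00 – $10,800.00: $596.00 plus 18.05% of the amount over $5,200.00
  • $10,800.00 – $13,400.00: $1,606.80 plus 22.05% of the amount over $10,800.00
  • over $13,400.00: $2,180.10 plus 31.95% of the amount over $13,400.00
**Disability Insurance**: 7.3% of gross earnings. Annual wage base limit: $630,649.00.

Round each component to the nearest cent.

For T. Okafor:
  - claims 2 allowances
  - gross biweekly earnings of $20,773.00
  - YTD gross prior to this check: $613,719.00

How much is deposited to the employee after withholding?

$15,116.36

Territorial Income Tax: taxable = $20,773.00 − 2×$180.00 = $20,413.00
  $2,180.10 + 31.95% × ($20,413.00 − $13,400.00) = $2,180.10 + 31.95% × $7,013.00 = $4,420.75
Disability Insurance: cap $630,649.00 − YTD $613,719.00 = $16,930.00 subject; 7.3% × $16,930.00 = $1,235.89
Total withheld: $4,420.75 + $1,235.89 = $5,656.64
Net pay: $20,773.00 − $5,656.64 = $15,116.36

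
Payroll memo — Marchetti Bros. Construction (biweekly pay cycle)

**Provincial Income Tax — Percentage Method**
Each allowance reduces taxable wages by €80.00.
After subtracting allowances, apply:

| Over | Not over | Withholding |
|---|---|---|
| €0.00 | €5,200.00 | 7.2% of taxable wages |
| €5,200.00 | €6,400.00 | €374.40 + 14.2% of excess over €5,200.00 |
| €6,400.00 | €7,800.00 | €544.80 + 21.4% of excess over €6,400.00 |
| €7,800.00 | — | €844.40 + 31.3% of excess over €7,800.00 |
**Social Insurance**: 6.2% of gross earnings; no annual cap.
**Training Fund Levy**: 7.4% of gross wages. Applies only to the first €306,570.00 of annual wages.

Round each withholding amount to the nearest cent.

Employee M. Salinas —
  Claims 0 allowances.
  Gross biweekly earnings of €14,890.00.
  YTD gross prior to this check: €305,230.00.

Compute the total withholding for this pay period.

Provincial Income Tax: taxable = €14,890.00
  €844.40 + 31.3% × (€14,890.00 − €7,800.00) = €844.40 + 31.3% × €7,090.00 = €3,063.57
Social Insurance: 6.2% × €14,890.00 = €923.18
Training Fund Levy: cap €306,570.00 − YTD €305,230.00 = €1,340.00 subject; 7.4% × €1,340.00 = €99.16
Total: €3,063.57 + €923.18 + €99.16 = €4,085.91

€4,085.91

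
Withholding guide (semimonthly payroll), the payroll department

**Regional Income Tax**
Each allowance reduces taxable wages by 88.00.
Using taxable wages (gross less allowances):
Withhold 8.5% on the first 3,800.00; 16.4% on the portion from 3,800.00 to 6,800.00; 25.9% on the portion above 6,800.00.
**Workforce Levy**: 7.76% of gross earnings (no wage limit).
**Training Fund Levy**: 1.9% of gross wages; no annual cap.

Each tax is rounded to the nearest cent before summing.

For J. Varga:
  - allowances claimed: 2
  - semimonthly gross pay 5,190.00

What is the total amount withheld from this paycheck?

1,023.45

Regional Income Tax: taxable = 5,190.00 − 2×88.00 = 5,014.00
  323.00 + 16.4% × (5,014.00 − 3,800.00) = 323.00 + 16.4% × 1,214.00 = 522.10
Workforce Levy: 7.76% × 5,190.00 = 402.74
Training Fund Levy: 1.9% × 5,190.00 = 98.61
Total: 522.10 + 402.74 + 98.61 = 1,023.45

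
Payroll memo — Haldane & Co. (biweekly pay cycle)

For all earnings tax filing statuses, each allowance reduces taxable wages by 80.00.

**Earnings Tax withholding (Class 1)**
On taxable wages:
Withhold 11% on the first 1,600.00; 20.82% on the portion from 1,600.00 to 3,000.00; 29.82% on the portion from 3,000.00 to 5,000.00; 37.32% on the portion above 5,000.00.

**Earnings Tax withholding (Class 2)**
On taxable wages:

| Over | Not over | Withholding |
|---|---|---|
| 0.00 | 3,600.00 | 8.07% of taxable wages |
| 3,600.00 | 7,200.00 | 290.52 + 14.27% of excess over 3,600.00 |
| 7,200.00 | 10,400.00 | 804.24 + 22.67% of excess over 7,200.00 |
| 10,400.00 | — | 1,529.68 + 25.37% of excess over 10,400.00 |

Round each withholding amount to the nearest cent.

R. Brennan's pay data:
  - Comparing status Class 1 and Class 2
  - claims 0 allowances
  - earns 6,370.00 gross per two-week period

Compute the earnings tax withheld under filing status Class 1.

1,575.16

Earnings Tax (Class 1): taxable = 6,370.00
  1,063.88 + 37.32% × (6,370.00 − 5,000.00) = 1,063.88 + 37.32% × 1,370.00 = 1,575.16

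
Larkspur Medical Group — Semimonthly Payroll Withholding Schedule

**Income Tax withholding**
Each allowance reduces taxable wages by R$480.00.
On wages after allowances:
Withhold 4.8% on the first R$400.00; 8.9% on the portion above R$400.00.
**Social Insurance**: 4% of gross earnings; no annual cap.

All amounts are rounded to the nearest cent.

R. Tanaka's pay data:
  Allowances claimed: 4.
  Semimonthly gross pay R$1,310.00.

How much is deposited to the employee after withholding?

Income Tax: taxable = R$1,310.00 − 4×R$480.00 = R$-610.00
  Taxable ≤ 0 → R$0.00
Social Insurance: 4% × R$1,310.00 = R$52.40
Total withheld: R$0.00 + R$52.40 = R$52.40
Net pay: R$1,310.00 − R$52.40 = R$1,257.60

R$1,257.60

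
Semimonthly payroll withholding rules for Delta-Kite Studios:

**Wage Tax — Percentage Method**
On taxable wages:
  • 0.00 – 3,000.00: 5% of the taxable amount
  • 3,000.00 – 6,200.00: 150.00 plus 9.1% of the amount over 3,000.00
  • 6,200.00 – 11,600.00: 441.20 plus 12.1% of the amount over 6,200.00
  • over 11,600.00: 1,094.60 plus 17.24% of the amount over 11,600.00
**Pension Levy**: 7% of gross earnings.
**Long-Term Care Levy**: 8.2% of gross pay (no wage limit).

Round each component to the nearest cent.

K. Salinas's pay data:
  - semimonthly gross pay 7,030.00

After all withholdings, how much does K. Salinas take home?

Wage Tax: taxable = 7,030.00
  441.20 + 12.1% × (7,030.00 − 6,200.00) = 441.20 + 12.1% × 830.00 = 541.63
Pension Levy: 7% × 7,030.00 = 492.10
Long-Term Care Levy: 8.2% × 7,030.00 = 576.46
Total withheld: 541.63 + 492.10 + 576.46 = 1,610.19
Net pay: 7,030.00 − 1,610.19 = 5,419.81

5,419.81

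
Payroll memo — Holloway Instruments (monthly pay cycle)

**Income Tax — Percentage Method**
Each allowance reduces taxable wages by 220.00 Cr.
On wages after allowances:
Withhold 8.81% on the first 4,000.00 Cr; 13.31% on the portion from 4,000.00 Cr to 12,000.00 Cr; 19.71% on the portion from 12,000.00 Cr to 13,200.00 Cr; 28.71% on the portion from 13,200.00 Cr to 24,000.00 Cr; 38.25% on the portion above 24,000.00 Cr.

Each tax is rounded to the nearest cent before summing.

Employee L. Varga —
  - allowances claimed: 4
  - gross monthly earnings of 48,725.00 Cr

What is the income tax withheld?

13,875.11 Cr

Income Tax: taxable = 48,725.00 Cr − 4×220.00 Cr = 47,845.00 Cr
  4,754.40 Cr + 38.25% × (47,845.00 Cr − 24,000.00 Cr) = 4,754.40 Cr + 38.25% × 23,845.00 Cr = 13,875.11 Cr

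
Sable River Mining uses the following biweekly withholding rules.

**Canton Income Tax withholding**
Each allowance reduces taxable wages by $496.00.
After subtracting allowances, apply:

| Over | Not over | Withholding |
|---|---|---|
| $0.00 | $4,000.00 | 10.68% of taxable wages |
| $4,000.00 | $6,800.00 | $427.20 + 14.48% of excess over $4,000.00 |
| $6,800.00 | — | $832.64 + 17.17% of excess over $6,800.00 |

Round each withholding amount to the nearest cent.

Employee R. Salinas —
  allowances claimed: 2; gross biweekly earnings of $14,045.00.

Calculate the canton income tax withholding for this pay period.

Canton Income Tax: taxable = $14,045.00 − 2×$496.00 = $13,053.00
  $832.64 + 17.17% × ($13,053.00 − $6,800.00) = $832.64 + 17.17% × $6,253.00 = $1,906.28

$1,906.28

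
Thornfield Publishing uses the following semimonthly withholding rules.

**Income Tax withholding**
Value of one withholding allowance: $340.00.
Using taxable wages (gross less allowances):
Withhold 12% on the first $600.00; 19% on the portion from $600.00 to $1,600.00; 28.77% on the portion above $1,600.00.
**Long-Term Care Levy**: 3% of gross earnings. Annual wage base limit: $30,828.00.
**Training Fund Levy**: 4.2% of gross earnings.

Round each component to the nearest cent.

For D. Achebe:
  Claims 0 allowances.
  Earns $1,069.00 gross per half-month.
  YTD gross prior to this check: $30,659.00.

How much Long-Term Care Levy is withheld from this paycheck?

Long-Term Care Levy: cap $30,828.00 − YTD $30,659.00 = $169.00 subject; 3% × $169.00 = $5.07

$5.07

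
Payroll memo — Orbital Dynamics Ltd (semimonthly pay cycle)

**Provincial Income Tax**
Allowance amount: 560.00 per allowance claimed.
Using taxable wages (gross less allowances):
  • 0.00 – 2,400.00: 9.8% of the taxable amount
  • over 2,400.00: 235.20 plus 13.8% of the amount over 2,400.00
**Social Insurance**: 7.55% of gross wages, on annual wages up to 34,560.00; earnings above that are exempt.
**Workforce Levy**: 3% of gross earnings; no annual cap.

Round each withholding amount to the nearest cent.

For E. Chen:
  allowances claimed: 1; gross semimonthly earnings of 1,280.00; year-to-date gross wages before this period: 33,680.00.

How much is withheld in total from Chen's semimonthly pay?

Provincial Income Tax: taxable = 1,280.00 − 1×560.00 = 720.00
  9.8% × 720.00 = 70.56
Social Insurance: cap 34,560.00 − YTD 33,680.00 = 880.00 subject; 7.55% × 880.00 = 66.44
Workforce Levy: 3% × 1,280.00 = 38.40
Total: 70.56 + 66.44 + 38.40 = 175.40

175.40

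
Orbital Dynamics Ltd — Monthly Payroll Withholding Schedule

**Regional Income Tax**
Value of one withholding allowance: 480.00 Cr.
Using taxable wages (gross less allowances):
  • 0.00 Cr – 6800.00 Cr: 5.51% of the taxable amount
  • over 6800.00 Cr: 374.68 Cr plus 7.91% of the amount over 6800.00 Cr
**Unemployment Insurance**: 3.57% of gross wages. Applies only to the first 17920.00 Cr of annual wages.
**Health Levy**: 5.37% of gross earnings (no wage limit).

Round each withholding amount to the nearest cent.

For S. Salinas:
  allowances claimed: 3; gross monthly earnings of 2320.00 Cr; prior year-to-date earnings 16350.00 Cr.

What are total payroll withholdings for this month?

Regional Income Tax: taxable = 2320.00 Cr − 3×480.00 Cr = 880.00 Cr
  5.51% × 880.00 Cr = 48.49 Cr
Unemployment Insurance: cap 17920.00 Cr − YTD 16350.00 Cr = 1570.00 Cr subject; 3.57% × 1570.00 Cr = 56.05 Cr
Health Levy: 5.37% × 2320.00 Cr = 124.58 Cr
Total: 48.49 Cr + 56.05 Cr + 124.58 Cr = 229.12 Cr

229.12 Cr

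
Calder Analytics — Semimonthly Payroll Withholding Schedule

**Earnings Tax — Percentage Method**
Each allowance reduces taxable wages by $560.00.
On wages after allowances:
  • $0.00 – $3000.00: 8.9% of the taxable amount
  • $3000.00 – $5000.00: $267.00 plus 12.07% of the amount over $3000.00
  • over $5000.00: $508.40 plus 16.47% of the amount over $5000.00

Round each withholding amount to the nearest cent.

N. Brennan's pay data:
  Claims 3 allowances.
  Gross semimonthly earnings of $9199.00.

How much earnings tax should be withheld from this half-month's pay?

Earnings Tax: taxable = $9199.00 − 3×$560.00 = $7519.00
  $508.40 + 16.47% × ($7519.00 − $5000.00) = $508.40 + 16.47% × $2519.00 = $923.28

$923.28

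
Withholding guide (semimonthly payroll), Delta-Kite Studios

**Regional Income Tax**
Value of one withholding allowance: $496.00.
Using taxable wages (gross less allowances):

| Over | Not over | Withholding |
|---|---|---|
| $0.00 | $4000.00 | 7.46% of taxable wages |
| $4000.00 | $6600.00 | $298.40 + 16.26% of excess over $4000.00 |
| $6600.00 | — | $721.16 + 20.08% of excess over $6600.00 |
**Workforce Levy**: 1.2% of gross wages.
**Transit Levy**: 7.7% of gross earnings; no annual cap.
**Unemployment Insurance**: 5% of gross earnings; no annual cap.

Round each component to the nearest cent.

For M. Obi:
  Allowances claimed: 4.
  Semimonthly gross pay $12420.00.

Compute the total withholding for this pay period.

Regional Income Tax: taxable = $12420.00 − 4×$496.00 = $10436.00
  $721.16 + 20.08% × ($10436.00 − $6600.00) = $721.16 + 20.08% × $3836.00 = $1491.43
Workforce Levy: 1.2% × $12420.00 = $149.04
Transit Levy: 7.7% × $12420.00 = $956.34
Unemployment Insurance: 5% × $12420.00 = $621.00
Total: $1491.43 + $149.04 + $956.34 + $621.00 = $3217.81

$3217.81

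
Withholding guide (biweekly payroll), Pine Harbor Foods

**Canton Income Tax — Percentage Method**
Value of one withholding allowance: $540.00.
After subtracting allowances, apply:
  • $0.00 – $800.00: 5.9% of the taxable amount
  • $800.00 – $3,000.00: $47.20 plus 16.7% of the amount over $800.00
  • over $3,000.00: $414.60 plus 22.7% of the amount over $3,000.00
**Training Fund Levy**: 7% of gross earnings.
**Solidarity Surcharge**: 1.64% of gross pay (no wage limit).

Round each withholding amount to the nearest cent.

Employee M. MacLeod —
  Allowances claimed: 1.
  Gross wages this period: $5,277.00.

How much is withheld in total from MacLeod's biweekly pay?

$1,264.83

Canton Income Tax: taxable = $5,277.00 − 1×$540.00 = $4,737.00
  $414.60 + 22.7% × ($4,737.00 − $3,000.00) = $414.60 + 22.7% × $1,737.00 = $808.90
Training Fund Levy: 7% × $5,277.00 = $369.39
Solidarity Surcharge: 1.64% × $5,277.00 = $86.54
Total: $808.90 + $369.39 + $86.54 = $1,264.83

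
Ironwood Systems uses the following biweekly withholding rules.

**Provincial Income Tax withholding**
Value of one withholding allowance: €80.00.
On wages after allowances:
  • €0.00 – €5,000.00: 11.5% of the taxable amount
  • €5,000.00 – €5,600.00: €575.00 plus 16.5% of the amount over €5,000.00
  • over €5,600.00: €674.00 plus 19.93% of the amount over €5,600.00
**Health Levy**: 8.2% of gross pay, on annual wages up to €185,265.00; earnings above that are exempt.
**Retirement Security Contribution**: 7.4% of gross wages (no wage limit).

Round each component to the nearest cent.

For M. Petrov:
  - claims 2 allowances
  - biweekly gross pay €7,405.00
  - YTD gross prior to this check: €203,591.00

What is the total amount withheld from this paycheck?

€1,549.82

Provincial Income Tax: taxable = €7,405.00 − 2×€80.00 = €7,245.00
  €674.00 + 19.93% × (€7,245.00 − €5,600.00) = €674.00 + 19.93% × €1,645.00 = €1,001.85
Health Levy: YTD €203,591.00 ≥ cap €185,265.00 → €0.00
Retirement Security Contribution: 7.4% × €7,405.00 = €547.97
Total: €1,001.85 + €0.00 + €547.97 = €1,549.82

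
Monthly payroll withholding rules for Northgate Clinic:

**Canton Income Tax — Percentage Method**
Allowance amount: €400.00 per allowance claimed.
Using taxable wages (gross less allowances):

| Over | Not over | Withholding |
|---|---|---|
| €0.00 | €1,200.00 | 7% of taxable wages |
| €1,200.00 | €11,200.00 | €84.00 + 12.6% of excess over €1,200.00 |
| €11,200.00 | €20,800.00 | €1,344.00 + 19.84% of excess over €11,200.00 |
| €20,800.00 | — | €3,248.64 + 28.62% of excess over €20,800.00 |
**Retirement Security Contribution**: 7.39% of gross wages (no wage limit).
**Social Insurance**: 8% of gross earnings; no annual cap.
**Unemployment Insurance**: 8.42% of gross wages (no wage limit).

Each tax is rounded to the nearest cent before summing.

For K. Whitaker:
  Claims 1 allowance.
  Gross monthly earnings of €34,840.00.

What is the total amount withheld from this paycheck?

€15,447.82

Canton Income Tax: taxable = €34,840.00 − 1×€400.00 = €34,440.00
  €3,248.64 + 28.62% × (€34,440.00 − €20,800.00) = €3,248.64 + 28.62% × €13,640.00 = €7,152.41
Retirement Security Contribution: 7.39% × €34,840.00 = €2,574.68
Social Insurance: 8% × €34,840.00 = €2,787.20
Unemployment Insurance: 8.42% × €34,840.00 = €2,933.53
Total: €7,152.41 + €2,574.68 + €2,787.20 + €2,933.53 = €15,447.82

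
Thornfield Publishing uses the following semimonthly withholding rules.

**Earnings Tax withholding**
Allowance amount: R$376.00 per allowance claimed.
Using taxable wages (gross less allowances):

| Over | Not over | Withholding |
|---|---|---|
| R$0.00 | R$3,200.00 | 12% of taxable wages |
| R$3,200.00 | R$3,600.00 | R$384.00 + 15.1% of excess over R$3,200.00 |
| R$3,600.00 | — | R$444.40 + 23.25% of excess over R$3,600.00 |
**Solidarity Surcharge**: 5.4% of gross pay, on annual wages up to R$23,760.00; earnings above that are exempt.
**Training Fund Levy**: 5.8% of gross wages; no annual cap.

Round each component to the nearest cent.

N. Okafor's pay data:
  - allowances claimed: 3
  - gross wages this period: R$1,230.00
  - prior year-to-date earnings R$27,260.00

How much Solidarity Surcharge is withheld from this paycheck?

Solidarity Surcharge: YTD R$27,260.00 ≥ cap R$23,760.00 → R$0.00

R$0.00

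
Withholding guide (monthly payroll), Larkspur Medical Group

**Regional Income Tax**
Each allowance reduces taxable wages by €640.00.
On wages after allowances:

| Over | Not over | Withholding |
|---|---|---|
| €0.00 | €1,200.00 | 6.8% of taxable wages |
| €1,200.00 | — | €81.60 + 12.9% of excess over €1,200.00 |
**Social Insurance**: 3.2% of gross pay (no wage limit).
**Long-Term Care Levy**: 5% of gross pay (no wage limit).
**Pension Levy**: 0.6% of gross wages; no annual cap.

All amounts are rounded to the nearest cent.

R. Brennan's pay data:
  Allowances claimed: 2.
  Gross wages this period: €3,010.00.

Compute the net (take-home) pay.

€2,595.15

Regional Income Tax: taxable = €3,010.00 − 2×€640.00 = €1,730.00
  €81.60 + 12.9% × (€1,730.00 − €1,200.00) = €81.60 + 12.9% × €530.00 = €149.97
Social Insurance: 3.2% × €3,010.00 = €96.32
Long-Term Care Levy: 5% × €3,010.00 = €150.50
Pension Levy: 0.6% × €3,010.00 = €18.06
Total withheld: €149.97 + €96.32 + €150.50 + €18.06 = €414.85
Net pay: €3,010.00 − €414.85 = €2,595.15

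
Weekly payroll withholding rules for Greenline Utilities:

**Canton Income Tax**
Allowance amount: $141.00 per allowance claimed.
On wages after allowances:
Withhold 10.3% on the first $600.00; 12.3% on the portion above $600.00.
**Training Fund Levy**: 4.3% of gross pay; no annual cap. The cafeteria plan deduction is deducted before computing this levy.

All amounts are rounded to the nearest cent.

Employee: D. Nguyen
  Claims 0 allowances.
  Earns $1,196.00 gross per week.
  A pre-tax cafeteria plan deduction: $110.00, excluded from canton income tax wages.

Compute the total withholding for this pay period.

$168.28

Canton Income Tax: taxable = $1,196.00 − $110.00 = $1,086.00
  $61.80 + 12.3% × ($1,086.00 − $600.00) = $61.80 + 12.3% × $486.00 = $121.58
Training Fund Levy: 4.3% × $1,086.00 = $46.70
Total: $121.58 + $46.70 = $168.28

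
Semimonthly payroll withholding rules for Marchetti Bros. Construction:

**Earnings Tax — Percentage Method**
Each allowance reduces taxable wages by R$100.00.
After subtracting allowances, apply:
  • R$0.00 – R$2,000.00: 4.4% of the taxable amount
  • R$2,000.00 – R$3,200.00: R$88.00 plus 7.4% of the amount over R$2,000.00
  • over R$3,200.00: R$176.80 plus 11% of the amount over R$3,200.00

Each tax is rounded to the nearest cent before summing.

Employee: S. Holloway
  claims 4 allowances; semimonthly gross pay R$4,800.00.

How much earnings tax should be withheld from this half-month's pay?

R$308.80

Earnings Tax: taxable = R$4,800.00 − 4×R$100.00 = R$4,400.00
  R$176.80 + 11% × (R$4,400.00 − R$3,200.00) = R$176.80 + 11% × R$1,200.00 = R$308.80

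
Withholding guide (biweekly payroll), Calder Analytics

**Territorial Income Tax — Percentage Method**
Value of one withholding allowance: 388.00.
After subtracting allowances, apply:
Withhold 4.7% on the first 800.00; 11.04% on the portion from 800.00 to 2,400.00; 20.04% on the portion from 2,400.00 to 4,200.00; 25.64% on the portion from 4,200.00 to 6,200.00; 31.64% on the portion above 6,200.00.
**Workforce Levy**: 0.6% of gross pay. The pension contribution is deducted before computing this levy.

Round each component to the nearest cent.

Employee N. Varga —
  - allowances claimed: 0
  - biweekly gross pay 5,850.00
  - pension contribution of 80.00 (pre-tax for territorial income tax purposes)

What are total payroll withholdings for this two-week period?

1,012.13

Territorial Income Tax: taxable = 5,850.00 − 80.00 = 5,770.00
  574.96 + 25.64% × (5,770.00 − 4,200.00) = 574.96 + 25.64% × 1,570.00 = 977.51
Workforce Levy: 0.6% × 5,770.00 = 34.62
Total: 977.51 + 34.62 = 1,012.13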